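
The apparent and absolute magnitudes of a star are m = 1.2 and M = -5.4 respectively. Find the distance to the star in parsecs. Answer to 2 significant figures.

Distance modulus: m − M = 1.2 − (-5.4) = 6.600
m − M = 5 log₁₀ d − 5
log₁₀ d = (m − M)/5 + 1 = 2.3200
d = 10^2.3200 = 208.9 pc

d ≈ 210 pc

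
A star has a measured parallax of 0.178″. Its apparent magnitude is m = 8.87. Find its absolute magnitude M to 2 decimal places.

M ≈ 10.12

d = 1/p = 1/0.178″ = 5.618 pc
5 log₁₀(d/10 pc) = 5 log₁₀(5.618) − 5 = -1.252
M = m − 5 log₁₀(d/10) = 8.87 + 1.252 = 10.122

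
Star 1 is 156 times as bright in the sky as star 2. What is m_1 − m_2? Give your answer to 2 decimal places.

m_1 − m_2 ≈ -5.48

Pogson: Δm = −2.5 log₁₀(ratio) = −2.5 log₁₀(156) = −2.5 × 2.1931 = -5.483
Star 1 is brighter, so it has the smaller magnitude: the difference is negative.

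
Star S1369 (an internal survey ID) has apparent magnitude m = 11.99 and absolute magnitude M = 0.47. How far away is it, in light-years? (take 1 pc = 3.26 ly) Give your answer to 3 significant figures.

Distance modulus: m − M = 11.99 − (0.47) = 11.520
m − M = 5 log₁₀ d − 5
log₁₀ d = (m − M)/5 + 1 = 3.3040
d = 10^3.3040 = 2014 pc
= 6565 ly

d ≈ 6560 ly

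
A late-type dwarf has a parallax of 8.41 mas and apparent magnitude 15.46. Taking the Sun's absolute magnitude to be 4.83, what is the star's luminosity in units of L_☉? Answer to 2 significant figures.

L/L_☉ ≈ 7.9×10^-3

d = 1/p = 1000/8.41 mas = 118.9 pc
M = m − 5 log₁₀ d + 5 = 15.46 − 5·2.0752 + 5 = 10.084
M − M_☉ = 10.084 − 4.83 = 5.254
L/L_☉ = 10^(−0.4 × 5.254) = 7.914×10^-3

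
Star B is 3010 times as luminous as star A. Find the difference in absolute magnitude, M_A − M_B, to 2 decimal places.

Pogson: ΔM = −2.5 log₁₀(ratio) = −2.5 log₁₀(3010) = −2.5 × 3.4786 = -8.696
Star B is brighter so has the smaller magnitude: M_A − M_B is positive.

M_A − M_B ≈ 8.70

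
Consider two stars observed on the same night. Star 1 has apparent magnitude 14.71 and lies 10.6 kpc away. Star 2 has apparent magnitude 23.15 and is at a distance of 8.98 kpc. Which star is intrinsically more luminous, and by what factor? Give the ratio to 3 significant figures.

Star 1: d = 10.6 kpc = 10600 pc
Star 1: M = m − 5 log₁₀ d + 5 = 14.71 − 5·4.0253 + 5 = -0.417
Star 2: d = 8.98 kpc = 8980 pc
Star 2: M = m − 5 log₁₀ d + 5 = 23.15 − 5·3.9533 + 5 = 8.384
ΔM = M_1 − M_2 = -0.417 − (8.384) = -8.800; smaller M is more luminous → Star 1.
L ratio = 10^(0.4 |ΔM|) = 10^3.520 = 3312

Star 1 is more luminous, by a factor of 3310.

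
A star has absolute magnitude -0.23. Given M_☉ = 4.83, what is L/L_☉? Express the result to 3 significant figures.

M − M_☉ = -0.23 − 4.83 = -5.060
L/L_☉ = 10^(−0.4 (M − M_☉)) = 10^2.024 = 105.7

L/L_☉ ≈ 106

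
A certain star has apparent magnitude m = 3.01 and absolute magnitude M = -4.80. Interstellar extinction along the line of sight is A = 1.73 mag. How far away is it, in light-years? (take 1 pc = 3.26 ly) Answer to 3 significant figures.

d ≈ 536 ly

m − M = 5 log₁₀(d/10 pc) + A  ⇒  3.01 − (-4.80) − 1.73 = 5 log₁₀(d/10)
6.080 = 5 log₁₀(d/10)
log₁₀ d = (m − M − A)/5 + 1 = 2.2160
d = 10^2.2160 = 164.4 pc
= 536.1 ly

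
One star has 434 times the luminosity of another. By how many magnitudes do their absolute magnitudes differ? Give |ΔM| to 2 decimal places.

Pogson: ΔM = −2.5 log₁₀(ratio) = −2.5 log₁₀(434) = −2.5 × 2.6375 = -6.594

|ΔM| ≈ 6.59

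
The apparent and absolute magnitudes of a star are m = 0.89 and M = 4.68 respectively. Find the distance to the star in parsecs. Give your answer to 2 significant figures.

μ = m − M = -3.790
m − M = 5 log₁₀ d − 5
log₁₀ d = (m − M)/5 + 1 = 0.2420
d = 10^0.2420 = 1.746 pc

d ≈ 1.7 pc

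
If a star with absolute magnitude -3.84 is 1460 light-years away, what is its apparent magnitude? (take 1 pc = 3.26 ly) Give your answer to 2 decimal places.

d = 1460 ly / 3.26 = 447.9 pc
m = M + 5 log₁₀ d − 5 = -3.84 + 5·2.6511 − 5 = 4.416

m ≈ 4.42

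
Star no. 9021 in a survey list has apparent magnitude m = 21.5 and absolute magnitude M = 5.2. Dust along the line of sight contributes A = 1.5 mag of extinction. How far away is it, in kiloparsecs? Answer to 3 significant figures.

d ≈ 9.12 kpc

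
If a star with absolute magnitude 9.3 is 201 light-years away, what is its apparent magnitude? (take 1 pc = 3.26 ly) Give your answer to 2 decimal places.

m ≈ 13.25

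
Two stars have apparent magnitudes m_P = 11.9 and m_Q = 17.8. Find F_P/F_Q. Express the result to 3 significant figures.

F_P/F_Q ≈ 229

Magnitude difference = -5.9
Flux ratio = 10^(−0.4 Δm) = 10^(−0.4 × -5.9) = 10^2.360 = 229.1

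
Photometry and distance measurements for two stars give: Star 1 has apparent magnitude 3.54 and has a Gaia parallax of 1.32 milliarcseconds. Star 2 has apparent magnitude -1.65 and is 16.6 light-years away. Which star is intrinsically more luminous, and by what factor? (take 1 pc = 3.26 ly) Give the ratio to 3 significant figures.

Star 1: p = 1.32 mas = 1.32×10^-3″ → d = 1/p = 757.6 pc
Star 1: M = m − 5 log₁₀ d + 5 = 3.54 − 5·2.8794 + 5 = -5.857
Star 2: d = 16.6 ly / 3.26 = 5.092 pc
Star 2: M = m − 5 log₁₀ d + 5 = -1.65 − 5·0.7069 + 5 = -0.184
ΔM = M_1 − M_2 = -5.857 − (-0.184) = -5.673; smaller M is more luminous → Star 1.
L ratio = 10^(0.4 |ΔM|) = 10^2.269 = 185.8

Star 1 is more luminous, by a factor of 186.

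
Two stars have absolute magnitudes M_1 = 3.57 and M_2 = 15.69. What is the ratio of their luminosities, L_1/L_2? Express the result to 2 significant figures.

ΔM = M_1 − M_2 = -12.12
L_1/L_2 = 10^(−0.4 ΔM) = 10^4.848 = 70470

L_1/L_2 ≈ 70000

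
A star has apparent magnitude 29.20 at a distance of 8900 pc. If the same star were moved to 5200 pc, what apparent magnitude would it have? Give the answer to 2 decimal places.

m ≈ 28.03

Flux ∝ 1/d², so Δm = 5 log₁₀(d₂/d₁) = 5 log₁₀(5200/8900) = -1.167
m₂ = m₁ + Δm = 29.20 + (-1.167) = 28.033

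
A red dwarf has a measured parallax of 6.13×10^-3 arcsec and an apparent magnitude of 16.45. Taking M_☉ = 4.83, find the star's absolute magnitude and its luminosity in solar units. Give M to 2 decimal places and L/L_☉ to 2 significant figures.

d = 1/p = 1/6.13×10^-3″ = 163.1 pc
M = m − 5 log₁₀ d + 5 = 16.45 − 5·2.2125 + 5 = 10.387
M − M_☉ = 10.387 − 4.83 = 5.557
L/L_☉ = 10^(−0.4 × 5.557) = 5.985×10^-3

M ≈ 10.39; L/L_☉ ≈ 6.0×10^-3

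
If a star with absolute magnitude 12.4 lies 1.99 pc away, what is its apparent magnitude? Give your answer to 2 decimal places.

m ≈ 8.89

m = M + 5 log₁₀ d − 5 = 12.4 + 5·0.2989 − 5 = 8.894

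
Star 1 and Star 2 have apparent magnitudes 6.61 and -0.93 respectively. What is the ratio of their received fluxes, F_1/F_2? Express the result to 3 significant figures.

Δm = 6.61 − (-0.93) = 7.54
Flux ratio = 10^(−0.4 Δm) = 10^(−0.4 × 7.54) = 10^-3.016 = 9.638×10^-4

F_1/F_2 ≈ 9.64×10^-4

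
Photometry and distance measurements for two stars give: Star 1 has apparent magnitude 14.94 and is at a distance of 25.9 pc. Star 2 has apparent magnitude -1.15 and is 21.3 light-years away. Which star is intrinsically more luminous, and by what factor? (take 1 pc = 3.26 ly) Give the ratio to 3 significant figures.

Star 2 is more luminous, by a factor of 174000.

Star 1: M = m − 5 log₁₀ d + 5 = 14.94 − 5·1.4133 + 5 = 12.874
Star 2: d = 21.3 ly / 3.26 = 6.534 pc
Star 2: M = m − 5 log₁₀ d + 5 = -1.15 − 5·0.8152 + 5 = -0.226
ΔM = M_1 − M_2 = 12.874 − (-0.226) = 13.099; smaller M is more luminous → Star 2.
L ratio = 10^(0.4 |ΔM|) = 10^5.240 = 173700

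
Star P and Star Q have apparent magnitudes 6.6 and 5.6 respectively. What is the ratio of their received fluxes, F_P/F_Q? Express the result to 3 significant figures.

F_P/F_Q ≈ 0.398

Δm = 6.6 − (5.6) = 1.0
Flux ratio = 10^(−0.4 Δm) = 10^(−0.4 × 1.0) = 10^-0.400 = 0.3981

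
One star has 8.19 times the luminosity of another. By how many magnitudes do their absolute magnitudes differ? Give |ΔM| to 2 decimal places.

|ΔM| ≈ 2.28

Pogson: ΔM = −2.5 log₁₀(ratio) = −2.5 log₁₀(8.19) = −2.5 × 0.9133 = -2.283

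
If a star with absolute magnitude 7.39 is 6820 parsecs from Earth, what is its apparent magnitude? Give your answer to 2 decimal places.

m ≈ 21.56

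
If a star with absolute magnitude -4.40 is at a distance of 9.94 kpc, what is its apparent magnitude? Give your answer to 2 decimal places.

m ≈ 10.59

d = 9.94 kpc = 9940 pc
m = M + 5 log₁₀ d − 5 = -4.40 + 5·3.9974 − 5 = 10.587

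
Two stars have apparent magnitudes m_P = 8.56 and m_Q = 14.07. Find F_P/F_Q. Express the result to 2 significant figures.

Magnitude difference = -5.51
Flux ratio = 10^(−0.4 Δm) = 10^(−0.4 × -5.51) = 10^2.204 = 160.0

F_P/F_Q ≈ 160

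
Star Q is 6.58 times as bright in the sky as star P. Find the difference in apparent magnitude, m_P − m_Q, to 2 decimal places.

m_P − m_Q ≈ 2.05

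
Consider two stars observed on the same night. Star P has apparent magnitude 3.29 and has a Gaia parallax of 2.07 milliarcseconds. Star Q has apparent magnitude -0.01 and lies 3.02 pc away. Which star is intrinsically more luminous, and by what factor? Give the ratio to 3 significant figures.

Star P is more luminous, by a factor of 1220.

Star P: p = 2.07 mas = 2.07×10^-3″ → d = 1/p = 483.1 pc
Star P: M = m − 5 log₁₀ d + 5 = 3.29 − 5·2.6840 + 5 = -5.130
Star Q: M = m − 5 log₁₀ d + 5 = -0.01 − 5·0.4800 + 5 = 2.590
ΔM = M_P − M_Q = -5.130 − (2.590) = -7.720; smaller M is more luminous → Star P.
L ratio = 10^(0.4 |ΔM|) = 10^3.088 = 1225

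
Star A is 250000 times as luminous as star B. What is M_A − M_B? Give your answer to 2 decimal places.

M_A − M_B ≈ -13.49

Pogson: ΔM = −2.5 log₁₀(ratio) = −2.5 log₁₀(250000) = −2.5 × 5.3979 = -13.495
Star A is brighter, so it has the smaller magnitude: the difference is negative.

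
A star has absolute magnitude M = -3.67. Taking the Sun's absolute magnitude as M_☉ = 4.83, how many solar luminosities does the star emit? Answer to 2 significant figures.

L/L_☉ ≈ 2500

M − M_☉ = -3.67 − 4.83 = -8.500
L/L_☉ = 10^(−0.4 (M − M_☉)) = 10^3.400 = 2512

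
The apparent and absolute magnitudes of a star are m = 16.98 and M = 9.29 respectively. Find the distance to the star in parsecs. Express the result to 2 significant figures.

μ = m − M = 7.690
m − M = 5 log₁₀ d − 5
log₁₀ d = (m − M)/5 + 1 = 2.5380
d = 10^2.5380 = 345.1 pc

d ≈ 350 pc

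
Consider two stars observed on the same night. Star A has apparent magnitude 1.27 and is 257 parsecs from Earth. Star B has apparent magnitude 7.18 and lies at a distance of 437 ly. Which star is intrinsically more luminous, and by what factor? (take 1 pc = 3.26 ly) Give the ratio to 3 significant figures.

Star A: M = m − 5 log₁₀ d + 5 = 1.27 − 5·2.4099 + 5 = -5.780
Star B: d = 437 ly / 3.26 = 134.0 pc
Star B: M = m − 5 log₁₀ d + 5 = 7.18 − 5·2.1273 + 5 = 1.544
ΔM = M_A − M_B = -5.780 − (1.544) = -7.323; smaller M is more luminous → Star A.
L ratio = 10^(0.4 |ΔM|) = 10^2.929 = 849.8

Star A is more luminous, by a factor of 850.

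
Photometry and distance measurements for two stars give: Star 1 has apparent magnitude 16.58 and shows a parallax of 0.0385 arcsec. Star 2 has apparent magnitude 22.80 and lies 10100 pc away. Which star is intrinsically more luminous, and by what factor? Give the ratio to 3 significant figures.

Star 2 is more luminous, by a factor of 492.

Star 1: d = 1/p = 1/0.0385″ = 25.97 pc
Star 1: M = m − 5 log₁₀ d + 5 = 16.58 − 5·1.4145 + 5 = 14.507
Star 2: M = m − 5 log₁₀ d + 5 = 22.80 − 5·4.0043 + 5 = 7.778
ΔM = M_1 − M_2 = 14.507 − (7.778) = 6.729; smaller M is more luminous → Star 2.
L ratio = 10^(0.4 |ΔM|) = 10^2.692 = 491.5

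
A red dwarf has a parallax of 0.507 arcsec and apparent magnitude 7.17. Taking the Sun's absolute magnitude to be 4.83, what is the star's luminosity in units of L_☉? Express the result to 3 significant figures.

L/L_☉ ≈ 4.51×10^-3

d = 1/p = 1/0.507″ = 1.972 pc
M = m − 5 log₁₀ d + 5 = 7.17 − 5·0.2950 + 5 = 10.695
M − M_☉ = 10.695 − 4.83 = 5.865
L/L_☉ = 10^(−0.4 × 5.865) = 4.508×10^-3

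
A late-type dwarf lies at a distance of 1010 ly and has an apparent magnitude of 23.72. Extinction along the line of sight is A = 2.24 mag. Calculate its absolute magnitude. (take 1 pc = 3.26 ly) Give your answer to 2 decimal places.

M ≈ 14.02

d = 1010 ly / 3.26 = 309.8 pc
5 log₁₀(d/10 pc) = 5 log₁₀(309.8) − 5 = 7.456
M = m − 5 log₁₀(d/10) − A = 23.72 − 7.456 − 2.24 = 14.024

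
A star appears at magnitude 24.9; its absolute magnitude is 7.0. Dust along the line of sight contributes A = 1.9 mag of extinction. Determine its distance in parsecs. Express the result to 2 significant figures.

d ≈ 16000 pc

m − M = 5 log₁₀(d/10 pc) + A  ⇒  24.9 − (7.0) − 1.9 = 5 log₁₀(d/10)
16.000 = 5 log₁₀(d/10)
log₁₀ d = (m − M − A)/5 + 1 = 4.2000
d = 10^4.2000 = 15850 pc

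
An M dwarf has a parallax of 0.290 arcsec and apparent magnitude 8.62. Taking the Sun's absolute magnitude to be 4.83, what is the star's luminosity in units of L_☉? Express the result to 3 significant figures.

L/L_☉ ≈ 3.62×10^-3

d = 1/p = 1/0.290″ = 3.448 pc
M = m − 5 log₁₀ d + 5 = 8.62 − 5·0.5376 + 5 = 10.932
M − M_☉ = 10.932 − 4.83 = 6.102
L/L_☉ = 10^(−0.4 × 6.102) = 3.624×10^-3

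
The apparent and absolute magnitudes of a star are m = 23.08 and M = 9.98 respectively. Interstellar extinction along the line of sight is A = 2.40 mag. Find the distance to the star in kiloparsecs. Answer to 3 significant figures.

m − M = 5 log₁₀(d/10 pc) + A  ⇒  23.08 − (9.98) − 2.40 = 5 log₁₀(d/10)
10.700 = 5 log₁₀(d/10)
log₁₀ d = (m − M − A)/5 + 1 = 3.1400
d = 10^3.1400 = 1380 pc
= 1.380 kpc

d ≈ 1.38 kpc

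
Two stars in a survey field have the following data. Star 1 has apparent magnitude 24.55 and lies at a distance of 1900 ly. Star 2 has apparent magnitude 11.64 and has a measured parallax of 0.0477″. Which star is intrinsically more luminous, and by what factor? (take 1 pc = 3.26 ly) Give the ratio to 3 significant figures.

Star 2 is more luminous, by a factor of 189.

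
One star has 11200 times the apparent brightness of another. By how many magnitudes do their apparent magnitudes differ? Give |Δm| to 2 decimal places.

|Δm| ≈ 10.12

Pogson: Δm = −2.5 log₁₀(ratio) = −2.5 log₁₀(11200) = −2.5 × 4.0492 = -10.123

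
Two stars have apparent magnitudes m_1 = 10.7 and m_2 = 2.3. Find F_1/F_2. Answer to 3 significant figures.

F_1/F_2 ≈ 4.37×10^-4

Magnitude difference = 8.4
Flux ratio = 10^(−0.4 Δm) = 10^(−0.4 × 8.4) = 10^-3.360 = 4.365×10^-4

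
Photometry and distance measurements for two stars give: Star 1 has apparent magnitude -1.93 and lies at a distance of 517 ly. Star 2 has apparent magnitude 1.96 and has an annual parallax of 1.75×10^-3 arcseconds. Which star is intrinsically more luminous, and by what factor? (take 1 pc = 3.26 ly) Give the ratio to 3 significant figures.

Star 1: d = 517 ly / 3.26 = 158.6 pc
Star 1: M = m − 5 log₁₀ d + 5 = -1.93 − 5·2.2003 + 5 = -7.931
Star 2: d = 1/p = 1/1.75×10^-3″ = 571.4 pc
Star 2: M = m − 5 log₁₀ d + 5 = 1.96 − 5·2.7570 + 5 = -6.825
ΔM = M_1 − M_2 = -7.931 − (-6.825) = -1.107; smaller M is more luminous → Star 1.
L ratio = 10^(0.4 |ΔM|) = 10^0.443 = 2.771

Star 1 is more luminous, by a factor of 2.77.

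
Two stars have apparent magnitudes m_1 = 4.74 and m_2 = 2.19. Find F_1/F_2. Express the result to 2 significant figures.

Magnitude difference = 2.55
Flux ratio = 10^(−0.4 Δm) = 10^(−0.4 × 2.55) = 10^-1.020 = 0.09550

F_1/F_2 ≈ 0.095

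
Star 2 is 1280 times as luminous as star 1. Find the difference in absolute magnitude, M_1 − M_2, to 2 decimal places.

M_1 − M_2 ≈ 7.77

Pogson: ΔM = −2.5 log₁₀(ratio) = −2.5 log₁₀(1280) = −2.5 × 3.1072 = -7.768
Star 2 is brighter so has the smaller magnitude: M_1 − M_2 is positive.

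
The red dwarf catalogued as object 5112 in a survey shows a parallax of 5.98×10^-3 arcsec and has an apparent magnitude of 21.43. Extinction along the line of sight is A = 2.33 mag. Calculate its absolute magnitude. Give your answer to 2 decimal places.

d = 1/p = 1/5.98×10^-3″ = 167.2 pc
5 log₁₀(d/10 pc) = 5 log₁₀(167.2) − 5 = 6.116
M = m − 5 log₁₀(d/10) − A = 21.43 − 6.116 − 2.33 = 12.984

M ≈ 12.98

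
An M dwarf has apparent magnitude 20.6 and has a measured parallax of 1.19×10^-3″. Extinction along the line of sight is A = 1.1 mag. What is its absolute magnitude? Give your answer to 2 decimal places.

M ≈ 9.88

d = 1/p = 1/1.19×10^-3″ = 840.3 pc
5 log₁₀(d/10 pc) = 5 log₁₀(840.3) − 5 = 9.622
M = m − 5 log₁₀(d/10) − A = 20.6 − 9.622 − 1.1 = 9.878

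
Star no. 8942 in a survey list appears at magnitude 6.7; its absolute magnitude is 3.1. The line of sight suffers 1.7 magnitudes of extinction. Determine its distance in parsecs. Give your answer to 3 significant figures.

d ≈ 24.0 pc

m − M = 5 log₁₀(d/10 pc) + A  ⇒  6.7 − (3.1) − 1.7 = 5 log₁₀(d/10)
1.900 = 5 log₁₀(d/10)
log₁₀ d = (m − M − A)/5 + 1 = 1.3800
d = 10^1.3800 = 23.99 pc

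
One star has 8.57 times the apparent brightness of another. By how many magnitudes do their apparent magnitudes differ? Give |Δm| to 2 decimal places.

|Δm| ≈ 2.33

Pogson: Δm = −2.5 log₁₀(ratio) = −2.5 log₁₀(8.57) = −2.5 × 0.9330 = -2.332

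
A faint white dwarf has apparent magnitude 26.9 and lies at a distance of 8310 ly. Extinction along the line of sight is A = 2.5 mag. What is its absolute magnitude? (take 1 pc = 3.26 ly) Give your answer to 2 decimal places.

d = 8310 ly / 3.26 = 2549 pc
5 log₁₀(d/10 pc) = 5 log₁₀(2549) − 5 = 12.032
M = m − 5 log₁₀(d/10) − A = 26.9 − 12.032 − 2.5 = 12.368

M ≈ 12.37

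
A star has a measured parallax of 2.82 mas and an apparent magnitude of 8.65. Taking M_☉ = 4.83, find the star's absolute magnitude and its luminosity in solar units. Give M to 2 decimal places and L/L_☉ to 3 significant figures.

M ≈ 0.90; L/L_☉ ≈ 37.3

d = 1/p = 1000/2.82 mas = 354.6 pc
M = m − 5 log₁₀ d + 5 = 8.65 − 5·2.5498 + 5 = 0.901
M − M_☉ = 0.901 − 4.83 = -3.929
L/L_☉ = 10^(−0.4 × -3.929) = 37.28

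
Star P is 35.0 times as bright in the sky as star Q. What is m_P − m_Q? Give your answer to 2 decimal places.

m_P − m_Q ≈ -3.86

Pogson: Δm = −2.5 log₁₀(ratio) = −2.5 log₁₀(35.0) = −2.5 × 1.5441 = -3.860
Star P is brighter, so it has the smaller magnitude: the difference is negative.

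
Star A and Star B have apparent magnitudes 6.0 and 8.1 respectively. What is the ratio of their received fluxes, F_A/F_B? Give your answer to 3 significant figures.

F_A/F_B ≈ 6.92

Δm = 6.0 − (8.1) = -2.1
Flux ratio = 10^(−0.4 Δm) = 10^(−0.4 × -2.1) = 10^0.840 = 6.918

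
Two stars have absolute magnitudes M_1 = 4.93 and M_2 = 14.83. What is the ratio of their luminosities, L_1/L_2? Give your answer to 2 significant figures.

L_1/L_2 ≈ 9100

ΔM = M_1 − M_2 = -9.90
L_1/L_2 = 10^(−0.4 ΔM) = 10^3.960 = 9120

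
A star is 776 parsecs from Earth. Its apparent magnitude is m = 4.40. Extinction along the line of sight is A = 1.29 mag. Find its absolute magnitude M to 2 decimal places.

M ≈ -6.34

5 log₁₀(d/10 pc) = 5 log₁₀(776.0) − 5 = 9.449
M = m − 5 log₁₀(d/10) − A = 4.40 − 9.449 − 1.29 = -6.339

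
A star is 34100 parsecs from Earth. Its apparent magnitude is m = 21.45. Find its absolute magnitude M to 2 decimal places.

5 log₁₀(d/10 pc) = 5 log₁₀(34100) − 5 = 17.664
M = m − 5 log₁₀(d/10) = 21.45 − 17.664 = 3.786

M ≈ 3.79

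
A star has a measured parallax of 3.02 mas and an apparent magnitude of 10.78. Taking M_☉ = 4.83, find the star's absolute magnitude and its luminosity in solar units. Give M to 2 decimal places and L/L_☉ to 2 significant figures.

M ≈ 3.18; L/L_☉ ≈ 4.6

d = 1/p = 1000/3.02 mas = 331.1 pc
M = m − 5 log₁₀ d + 5 = 10.78 − 5·2.5200 + 5 = 3.180
M − M_☉ = 3.180 − 4.83 = -1.650
L/L_☉ = 10^(−0.4 × -1.650) = 4.571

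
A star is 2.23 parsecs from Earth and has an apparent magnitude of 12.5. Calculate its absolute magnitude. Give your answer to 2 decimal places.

M ≈ 15.76

5 log₁₀(d/10 pc) = 5 log₁₀(2.230) − 5 = -3.258
M = m − 5 log₁₀(d/10) = 12.5 + 3.258 = 15.758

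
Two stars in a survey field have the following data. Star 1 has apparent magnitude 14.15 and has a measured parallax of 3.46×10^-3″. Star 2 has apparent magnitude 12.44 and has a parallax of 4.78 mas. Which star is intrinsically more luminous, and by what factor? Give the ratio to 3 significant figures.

Star 2 is more luminous, by a factor of 2.53.

Star 1: d = 1/p = 1/3.46×10^-3″ = 289.0 pc
Star 1: M = m − 5 log₁₀ d + 5 = 14.15 − 5·2.4609 + 5 = 6.845
Star 2: p = 4.78 mas = 4.78×10^-3″ → d = 1/p = 209.2 pc
Star 2: M = m − 5 log₁₀ d + 5 = 12.44 − 5·2.3206 + 5 = 5.837
ΔM = M_1 − M_2 = 6.845 − (5.837) = 1.008; smaller M is more luminous → Star 2.
L ratio = 10^(0.4 |ΔM|) = 10^0.403 = 2.531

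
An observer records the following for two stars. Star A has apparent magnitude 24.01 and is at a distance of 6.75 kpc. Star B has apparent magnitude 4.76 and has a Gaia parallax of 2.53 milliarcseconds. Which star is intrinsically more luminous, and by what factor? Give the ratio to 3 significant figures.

Star B is more luminous, by a factor of 172000.

Star A: d = 6.75 kpc = 6750 pc
Star A: M = m − 5 log₁₀ d + 5 = 24.01 − 5·3.8293 + 5 = 9.863
Star B: p = 2.53 mas = 2.53×10^-3″ → d = 1/p = 395.3 pc
Star B: M = m − 5 log₁₀ d + 5 = 4.76 − 5·2.5969 + 5 = -3.224
ΔM = M_A − M_B = 9.863 − (-3.224) = 13.088; smaller M is more luminous → Star B.
L ratio = 10^(0.4 |ΔM|) = 10^5.235 = 171900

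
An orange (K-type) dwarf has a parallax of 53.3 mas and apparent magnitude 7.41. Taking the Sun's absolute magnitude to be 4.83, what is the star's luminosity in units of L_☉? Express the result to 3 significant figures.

d = 1/p = 1000/53.3 mas = 18.76 pc
M = m − 5 log₁₀ d + 5 = 7.41 − 5·1.2733 + 5 = 6.044
M − M_☉ = 6.044 − 4.83 = 1.214
L/L_☉ = 10^(−0.4 × 1.214) = 0.3270

L/L_☉ ≈ 0.327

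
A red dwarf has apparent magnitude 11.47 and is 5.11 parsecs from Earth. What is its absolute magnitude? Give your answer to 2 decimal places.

M ≈ 12.93

5 log₁₀(d/10 pc) = 5 log₁₀(5.110) − 5 = -1.458
M = m − 5 log₁₀(d/10) = 11.47 + 1.458 = 12.928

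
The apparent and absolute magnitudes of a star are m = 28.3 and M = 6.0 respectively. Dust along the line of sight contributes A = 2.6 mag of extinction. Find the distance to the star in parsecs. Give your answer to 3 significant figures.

d ≈ 87100 pc

m − M = 5 log₁₀(d/10 pc) + A  ⇒  28.3 − (6.0) − 2.6 = 5 log₁₀(d/10)
19.700 = 5 log₁₀(d/10)
log₁₀ d = (m − M − A)/5 + 1 = 4.9400
d = 10^4.9400 = 87100 pc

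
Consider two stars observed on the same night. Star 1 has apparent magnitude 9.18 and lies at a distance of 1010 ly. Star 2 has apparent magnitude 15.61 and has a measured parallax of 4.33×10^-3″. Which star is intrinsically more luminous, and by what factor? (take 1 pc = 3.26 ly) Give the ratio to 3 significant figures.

Star 1 is more luminous, by a factor of 672.

Star 1: d = 1010 ly / 3.26 = 309.8 pc
Star 1: M = m − 5 log₁₀ d + 5 = 9.18 − 5·2.4911 + 5 = 1.724
Star 2: d = 1/p = 1/4.33×10^-3″ = 230.9 pc
Star 2: M = m − 5 log₁₀ d + 5 = 15.61 − 5·2.3635 + 5 = 8.792
ΔM = M_1 − M_2 = 1.724 − (8.792) = -7.068; smaller M is more luminous → Star 1.
L ratio = 10^(0.4 |ΔM|) = 10^2.827 = 671.7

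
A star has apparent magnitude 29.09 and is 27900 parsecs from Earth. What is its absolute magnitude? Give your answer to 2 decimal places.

5 log₁₀(d/10 pc) = 5 log₁₀(27900) − 5 = 17.228
M = m − 5 log₁₀(d/10) = 29.09 − 17.228 = 11.862

M ≈ 11.86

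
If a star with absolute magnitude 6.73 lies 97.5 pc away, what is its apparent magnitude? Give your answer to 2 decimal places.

m ≈ 11.68

m = M + 5 log₁₀ d − 5 = 6.73 + 5·1.9890 − 5 = 11.675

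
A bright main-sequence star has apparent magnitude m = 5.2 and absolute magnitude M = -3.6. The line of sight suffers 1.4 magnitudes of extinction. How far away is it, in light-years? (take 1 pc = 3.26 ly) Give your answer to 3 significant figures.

m − M = 5 log₁₀(d/10 pc) + A  ⇒  5.2 − (-3.6) − 1.4 = 5 log₁₀(d/10)
7.400 = 5 log₁₀(d/10)
log₁₀ d = (m − M − A)/5 + 1 = 2.4800
d = 10^2.4800 = 302.0 pc
= 984.5 ly

d ≈ 985 ly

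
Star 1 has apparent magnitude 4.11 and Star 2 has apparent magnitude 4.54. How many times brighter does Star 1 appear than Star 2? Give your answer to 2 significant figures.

1.5

Δm = 4.11 − (4.54) = -0.43
Flux ratio = 10^(−0.4 Δm) = 10^(−0.4 × -0.43) = 10^0.172 = 1.486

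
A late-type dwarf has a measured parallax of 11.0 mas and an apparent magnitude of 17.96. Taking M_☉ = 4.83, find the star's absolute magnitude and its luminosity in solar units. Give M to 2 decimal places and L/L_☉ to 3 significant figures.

M ≈ 13.17; L/L_☉ ≈ 4.63×10^-4

d = 1/p = 1000/11.0 mas = 90.91 pc
M = m − 5 log₁₀ d + 5 = 17.96 − 5·1.9586 + 5 = 13.167
M − M_☉ = 13.167 − 4.83 = 8.337
L/L_☉ = 10^(−0.4 × 8.337) = 4.626×10^-4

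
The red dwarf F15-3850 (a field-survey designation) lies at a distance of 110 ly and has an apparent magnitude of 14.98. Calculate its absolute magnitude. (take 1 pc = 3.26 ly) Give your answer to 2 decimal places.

d = 110 ly / 3.26 = 33.74 pc
5 log₁₀(d/10 pc) = 5 log₁₀(33.74) − 5 = 2.641
M = m − 5 log₁₀(d/10) = 14.98 − 2.641 = 12.339

M ≈ 12.34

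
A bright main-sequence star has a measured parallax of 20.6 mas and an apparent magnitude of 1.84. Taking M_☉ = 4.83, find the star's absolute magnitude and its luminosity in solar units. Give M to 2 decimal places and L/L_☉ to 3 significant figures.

M ≈ -1.59; L/L_☉ ≈ 370

d = 1/p = 1000/20.6 mas = 48.54 pc
M = m − 5 log₁₀ d + 5 = 1.84 − 5·1.6861 + 5 = -1.591
M − M_☉ = -1.591 − 4.83 = -6.421
L/L_☉ = 10^(−0.4 × -6.421) = 370.1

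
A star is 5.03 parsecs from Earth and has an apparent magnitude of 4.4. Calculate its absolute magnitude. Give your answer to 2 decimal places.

M ≈ 5.89

5 log₁₀(d/10 pc) = 5 log₁₀(5.030) − 5 = -1.492
M = m − 5 log₁₀(d/10) = 4.4 + 1.492 = 5.892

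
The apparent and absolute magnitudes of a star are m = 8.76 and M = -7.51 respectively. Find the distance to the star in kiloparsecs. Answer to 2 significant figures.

Distance modulus: m − M = 8.76 − (-7.51) = 16.270
m − M = 5 log₁₀ d − 5
log₁₀ d = (m − M)/5 + 1 = 4.2540
d = 10^4.2540 = 17950 pc
= 17.95 kpc

d ≈ 18 kpc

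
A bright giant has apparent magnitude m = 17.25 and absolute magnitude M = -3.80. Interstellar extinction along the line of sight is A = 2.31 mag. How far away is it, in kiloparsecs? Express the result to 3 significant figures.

d ≈ 56.0 kpc

m − M = 5 log₁₀(d/10 pc) + A  ⇒  17.25 − (-3.80) − 2.31 = 5 log₁₀(d/10)
18.740 = 5 log₁₀(d/10)
log₁₀ d = (m − M − A)/5 + 1 = 4.7480
d = 10^4.7480 = 55980 pc
= 55.98 kpc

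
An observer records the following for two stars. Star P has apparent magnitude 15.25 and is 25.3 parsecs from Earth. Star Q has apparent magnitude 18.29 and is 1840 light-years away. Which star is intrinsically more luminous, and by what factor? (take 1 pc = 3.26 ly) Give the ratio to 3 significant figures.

Star Q is more luminous, by a factor of 30.3.

Star P: M = m − 5 log₁₀ d + 5 = 15.25 − 5·1.4031 + 5 = 13.234
Star Q: d = 1840 ly / 3.26 = 564.4 pc
Star Q: M = m − 5 log₁₀ d + 5 = 18.29 − 5·2.7516 + 5 = 9.532
ΔM = M_P − M_Q = 13.234 − (9.532) = 3.702; smaller M is more luminous → Star Q.
L ratio = 10^(0.4 |ΔM|) = 10^1.481 = 30.27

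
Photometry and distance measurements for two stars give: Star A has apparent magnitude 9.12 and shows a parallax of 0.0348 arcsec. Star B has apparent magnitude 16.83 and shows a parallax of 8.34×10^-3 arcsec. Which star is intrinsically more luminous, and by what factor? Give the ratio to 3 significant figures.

Star A: d = 1/p = 1/0.0348″ = 28.74 pc
Star A: M = m − 5 log₁₀ d + 5 = 9.12 − 5·1.4584 + 5 = 6.828
Star B: d = 1/p = 1/8.34×10^-3″ = 119.9 pc
Star B: M = m − 5 log₁₀ d + 5 = 16.83 − 5·2.0788 + 5 = 11.436
ΔM = M_A − M_B = 6.828 − (11.436) = -4.608; smaller M is more luminous → Star A.
L ratio = 10^(0.4 |ΔM|) = 10^1.843 = 69.69

Star A is more luminous, by a factor of 69.7.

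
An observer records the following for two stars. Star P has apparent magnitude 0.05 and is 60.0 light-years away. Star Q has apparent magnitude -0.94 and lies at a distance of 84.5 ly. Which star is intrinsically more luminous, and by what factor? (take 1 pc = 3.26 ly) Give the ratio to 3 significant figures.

Star P: d = 60.0 ly / 3.26 = 18.40 pc
Star P: M = m − 5 log₁₀ d + 5 = 0.05 − 5·1.2649 + 5 = -1.275
Star Q: d = 84.5 ly / 3.26 = 25.92 pc
Star Q: M = m − 5 log₁₀ d + 5 = -0.94 − 5·1.4136 + 5 = -3.008
ΔM = M_P − M_Q = -1.275 − (-3.008) = 1.734; smaller M is more luminous → Star Q.
L ratio = 10^(0.4 |ΔM|) = 10^0.693 = 4.936

Star Q is more luminous, by a factor of 4.94.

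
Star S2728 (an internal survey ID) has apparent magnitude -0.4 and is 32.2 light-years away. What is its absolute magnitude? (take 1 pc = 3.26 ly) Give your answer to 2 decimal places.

M ≈ -0.37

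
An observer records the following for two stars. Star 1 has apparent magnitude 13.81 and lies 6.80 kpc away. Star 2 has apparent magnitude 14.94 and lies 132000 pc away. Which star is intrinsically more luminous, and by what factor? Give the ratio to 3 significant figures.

Star 2 is more luminous, by a factor of 133.

Star 1: d = 6.80 kpc = 6800 pc
Star 1: M = m − 5 log₁₀ d + 5 = 13.81 − 5·3.8325 + 5 = -0.353
Star 2: M = m − 5 log₁₀ d + 5 = 14.94 − 5·5.1206 + 5 = -5.663
ΔM = M_1 − M_2 = -0.353 − (-5.663) = 5.310; smaller M is more luminous → Star 2.
L ratio = 10^(0.4 |ΔM|) = 10^2.124 = 133.1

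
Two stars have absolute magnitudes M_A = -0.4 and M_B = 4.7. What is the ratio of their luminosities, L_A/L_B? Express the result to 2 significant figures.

ΔM = M_A − M_B = -5.1
L_A/L_B = 10^(−0.4 ΔM) = 10^2.040 = 109.6

L_A/L_B ≈ 110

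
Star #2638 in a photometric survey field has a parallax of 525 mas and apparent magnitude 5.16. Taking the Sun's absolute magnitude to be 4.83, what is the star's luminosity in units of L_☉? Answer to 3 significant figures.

d = 1/p = 1000/525 mas = 1.905 pc
M = m − 5 log₁₀ d + 5 = 5.16 − 5·0.2798 + 5 = 8.761
M − M_☉ = 8.761 − 4.83 = 3.931
L/L_☉ = 10^(−0.4 × 3.931) = 0.02677

L/L_☉ ≈ 0.0268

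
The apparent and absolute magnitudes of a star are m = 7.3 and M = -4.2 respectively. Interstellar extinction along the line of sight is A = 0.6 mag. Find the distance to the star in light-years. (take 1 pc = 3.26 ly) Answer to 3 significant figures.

d ≈ 4930 ly

m − M = 5 log₁₀(d/10 pc) + A  ⇒  7.3 − (-4.2) − 0.6 = 5 log₁₀(d/10)
10.900 = 5 log₁₀(d/10)
log₁₀ d = (m − M − A)/5 + 1 = 3.1800
d = 10^3.1800 = 1514 pc
= 4934 ly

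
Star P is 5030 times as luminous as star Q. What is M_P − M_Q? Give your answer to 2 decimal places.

M_P − M_Q ≈ -9.25

Pogson: ΔM = −2.5 log₁₀(ratio) = −2.5 log₁₀(5030) = −2.5 × 3.7016 = -9.254
Star P is brighter, so it has the smaller magnitude: the difference is negative.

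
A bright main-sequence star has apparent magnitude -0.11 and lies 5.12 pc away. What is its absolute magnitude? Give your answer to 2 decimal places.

5 log₁₀(d/10 pc) = 5 log₁₀(5.120) − 5 = -1.454
M = m − 5 log₁₀(d/10) = -0.11 + 1.454 = 1.344

M ≈ 1.34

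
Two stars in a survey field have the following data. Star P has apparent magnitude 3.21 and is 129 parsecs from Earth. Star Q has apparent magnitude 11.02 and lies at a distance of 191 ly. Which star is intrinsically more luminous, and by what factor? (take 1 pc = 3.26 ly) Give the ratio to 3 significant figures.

Star P is more luminous, by a factor of 6450.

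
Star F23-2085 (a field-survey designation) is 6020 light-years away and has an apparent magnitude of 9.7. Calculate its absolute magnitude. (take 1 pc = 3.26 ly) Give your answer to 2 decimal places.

M ≈ -1.63

d = 6020 ly / 3.26 = 1847 pc
5 log₁₀(d/10 pc) = 5 log₁₀(1847) − 5 = 11.332
M = m − 5 log₁₀(d/10) = 9.7 − 11.332 = -1.632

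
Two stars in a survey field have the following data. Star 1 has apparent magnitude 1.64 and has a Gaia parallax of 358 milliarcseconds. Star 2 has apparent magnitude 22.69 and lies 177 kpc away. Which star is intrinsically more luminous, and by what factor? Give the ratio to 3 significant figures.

Star 1: p = 358 mas = 0.358″ → d = 1/p = 2.793 pc
Star 1: M = m − 5 log₁₀ d + 5 = 1.64 − 5·0.4461 + 5 = 4.409
Star 2: d = 177 kpc = 177000 pc
Star 2: M = m − 5 log₁₀ d + 5 = 22.69 − 5·5.2480 + 5 = 1.450
ΔM = M_1 − M_2 = 4.409 − (1.450) = 2.959; smaller M is more luminous → Star 2.
L ratio = 10^(0.4 |ΔM|) = 10^1.184 = 15.27

Star 2 is more luminous, by a factor of 15.3.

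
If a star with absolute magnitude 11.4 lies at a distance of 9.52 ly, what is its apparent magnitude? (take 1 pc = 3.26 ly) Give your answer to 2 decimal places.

d = 9.52 ly / 3.26 = 2.920 pc
m = M + 5 log₁₀ d − 5 = 11.4 + 5·0.4654 − 5 = 8.727

m ≈ 8.73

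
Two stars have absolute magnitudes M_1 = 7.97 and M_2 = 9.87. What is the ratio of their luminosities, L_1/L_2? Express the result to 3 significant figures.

ΔM = M_1 − M_2 = -1.90
L_1/L_2 = 10^(−0.4 ΔM) = 10^0.760 = 5.754

L_1/L_2 ≈ 5.75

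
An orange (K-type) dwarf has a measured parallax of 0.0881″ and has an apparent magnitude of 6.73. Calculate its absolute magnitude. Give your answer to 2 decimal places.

d = 1/p = 1/0.0881″ = 11.35 pc
5 log₁₀(d/10 pc) = 5 log₁₀(11.35) − 5 = 0.275
M = m − 5 log₁₀(d/10) = 6.73 − 0.275 = 6.455

M ≈ 6.45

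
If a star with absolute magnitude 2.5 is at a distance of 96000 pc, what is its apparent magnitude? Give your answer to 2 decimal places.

m ≈ 22.41

m = M + 5 log₁₀ d − 5 = 2.5 + 5·4.9823 − 5 = 22.411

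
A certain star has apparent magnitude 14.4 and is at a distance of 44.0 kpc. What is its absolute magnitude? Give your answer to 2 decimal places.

d = 44.0 kpc = 44000 pc
5 log₁₀(d/10 pc) = 5 log₁₀(44000) − 5 = 18.217
M = m − 5 log₁₀(d/10) = 14.4 − 18.217 = -3.817

M ≈ -3.82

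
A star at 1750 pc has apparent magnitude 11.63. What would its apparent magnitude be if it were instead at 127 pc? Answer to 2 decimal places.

m ≈ 5.93

Flux ∝ 1/d², so Δm = 5 log₁₀(d₂/d₁) = 5 log₁₀(127/1750) = -5.696
m₂ = m₁ + Δm = 11.63 + (-5.696) = 5.934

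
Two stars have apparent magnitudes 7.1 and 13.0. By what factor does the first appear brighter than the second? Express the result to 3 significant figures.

Magnitude difference = -5.9
Flux ratio = 10^(−0.4 Δm) = 10^(−0.4 × -5.9) = 10^2.360 = 229.1

229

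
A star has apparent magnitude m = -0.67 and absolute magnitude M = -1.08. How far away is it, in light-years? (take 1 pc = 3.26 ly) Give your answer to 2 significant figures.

Distance modulus: m − M = -0.67 − (-1.08) = 0.410
m − M = 5 log₁₀ d − 5
log₁₀ d = (m − M)/5 + 1 = 1.0820
d = 10^1.0820 = 12.08 pc
= 39.37 ly

d ≈ 39 ly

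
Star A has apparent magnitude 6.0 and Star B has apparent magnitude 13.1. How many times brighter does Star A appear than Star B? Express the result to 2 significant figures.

690

Magnitude difference = -7.1
Flux ratio = 10^(−0.4 Δm) = 10^(−0.4 × -7.1) = 10^2.840 = 691.8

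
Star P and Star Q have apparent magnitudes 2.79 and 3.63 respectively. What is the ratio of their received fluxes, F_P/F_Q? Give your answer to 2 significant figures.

F_P/F_Q ≈ 2.2

Magnitude difference = -0.84
Flux ratio = 10^(−0.4 Δm) = 10^(−0.4 × -0.84) = 10^0.336 = 2.168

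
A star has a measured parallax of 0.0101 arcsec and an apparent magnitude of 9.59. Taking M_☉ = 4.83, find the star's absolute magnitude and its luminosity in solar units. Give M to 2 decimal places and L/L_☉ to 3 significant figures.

M ≈ 4.61; L/L_☉ ≈ 1.22

d = 1/p = 1/0.0101″ = 99.01 pc
M = m − 5 log₁₀ d + 5 = 9.59 − 5·1.9957 + 5 = 4.612
M − M_☉ = 4.612 − 4.83 = -0.218
L/L_☉ = 10^(−0.4 × -0.218) = 1.223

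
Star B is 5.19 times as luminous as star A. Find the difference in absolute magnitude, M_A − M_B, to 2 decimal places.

M_A − M_B ≈ 1.79

Pogson: ΔM = −2.5 log₁₀(ratio) = −2.5 log₁₀(5.19) = −2.5 × 0.7152 = -1.788
Star B is brighter so has the smaller magnitude: M_A − M_B is positive.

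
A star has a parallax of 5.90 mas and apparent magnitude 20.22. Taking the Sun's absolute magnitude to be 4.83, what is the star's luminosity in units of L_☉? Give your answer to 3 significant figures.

d = 1/p = 1000/5.90 mas = 169.5 pc
M = m − 5 log₁₀ d + 5 = 20.22 − 5·2.2291 + 5 = 14.074
M − M_☉ = 14.074 − 4.83 = 9.244
L/L_☉ = 10^(−0.4 × 9.244) = 2.006×10^-4

L/L_☉ ≈ 2.01×10^-4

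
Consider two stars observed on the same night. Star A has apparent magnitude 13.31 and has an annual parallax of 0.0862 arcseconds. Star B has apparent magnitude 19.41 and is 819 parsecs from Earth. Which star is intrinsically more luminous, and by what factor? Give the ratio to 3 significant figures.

Star B is more luminous, by a factor of 18.1.

Star A: d = 1/p = 1/0.0862″ = 11.60 pc
Star A: M = m − 5 log₁₀ d + 5 = 13.31 − 5·1.0645 + 5 = 12.988
Star B: M = m − 5 log₁₀ d + 5 = 19.41 − 5·2.9133 + 5 = 9.844
ΔM = M_A − M_B = 12.988 − (9.844) = 3.144; smaller M is more luminous → Star B.
L ratio = 10^(0.4 |ΔM|) = 10^1.258 = 18.10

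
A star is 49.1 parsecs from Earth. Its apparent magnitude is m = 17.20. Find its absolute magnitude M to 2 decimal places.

M ≈ 13.74

5 log₁₀(d/10 pc) = 5 log₁₀(49.10) − 5 = 3.455
M = m − 5 log₁₀(d/10) = 17.20 − 3.455 = 13.745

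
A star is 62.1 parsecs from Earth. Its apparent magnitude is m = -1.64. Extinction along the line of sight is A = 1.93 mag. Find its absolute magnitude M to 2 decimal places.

M ≈ -7.54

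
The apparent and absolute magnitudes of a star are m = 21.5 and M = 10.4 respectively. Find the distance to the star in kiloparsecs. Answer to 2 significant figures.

Distance modulus: m − M = 21.5 − (10.4) = 11.100
m − M = 5 log₁₀ d − 5
log₁₀ d = (m − M)/5 + 1 = 3.2200
d = 10^3.2200 = 1660 pc
= 1.660 kpc

d ≈ 1.7 kpc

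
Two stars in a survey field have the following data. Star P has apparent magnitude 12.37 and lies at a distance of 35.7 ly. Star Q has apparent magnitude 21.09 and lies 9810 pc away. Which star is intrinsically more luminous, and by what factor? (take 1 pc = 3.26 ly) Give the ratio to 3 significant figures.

Star P: d = 35.7 ly / 3.26 = 10.95 pc
Star P: M = m − 5 log₁₀ d + 5 = 12.37 − 5·1.0395 + 5 = 12.173
Star Q: M = m − 5 log₁₀ d + 5 = 21.09 − 5·3.9917 + 5 = 6.132
ΔM = M_P − M_Q = 12.173 − (6.132) = 6.041; smaller M is more luminous → Star Q.
L ratio = 10^(0.4 |ΔM|) = 10^2.416 = 260.9

Star Q is more luminous, by a factor of 261.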